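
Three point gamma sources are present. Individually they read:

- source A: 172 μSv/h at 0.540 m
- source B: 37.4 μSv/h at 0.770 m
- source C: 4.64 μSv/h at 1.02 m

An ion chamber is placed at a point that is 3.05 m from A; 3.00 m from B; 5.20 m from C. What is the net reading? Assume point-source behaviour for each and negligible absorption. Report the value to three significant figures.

8.03 μSv/h

By superposition, sum each source's inverse-square contribution:
A: 172 × (0.540/3.05)² = 5.392 μSv/h
B: 37.4 × (0.770/3.00)² = 2.464 μSv/h
C: 4.64 × (1.02/5.20)² = 0.1785 μSv/h
Total = 5.392 + 2.464 + 0.1785 = 8.034 μSv/h.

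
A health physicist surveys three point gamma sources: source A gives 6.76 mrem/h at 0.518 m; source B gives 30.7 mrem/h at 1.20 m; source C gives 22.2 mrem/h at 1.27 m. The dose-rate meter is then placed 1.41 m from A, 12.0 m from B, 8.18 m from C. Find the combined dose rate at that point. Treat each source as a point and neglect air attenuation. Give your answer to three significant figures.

1.75 mrem/h

By superposition, sum each source's inverse-square contribution:
A: 6.76 × (0.518/1.41)² = 0.9124 mrem/h
B: 30.7 × (1.20/12.0)² = 0.3070 mrem/h
C: 22.2 × (1.27/8.18)² = 0.5351 mrem/h
Total = 0.9124 + 0.3070 + 0.5351 = 1.754 mrem/h.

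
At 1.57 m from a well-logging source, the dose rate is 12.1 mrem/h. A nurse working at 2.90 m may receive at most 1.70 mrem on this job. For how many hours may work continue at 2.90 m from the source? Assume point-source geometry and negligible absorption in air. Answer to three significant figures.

Using I₁d₁² = I₂d₂², rate at 2.90 m:
(1.57/2.90)² = 0.2931, so 12.1 × 0.2931 = 3.547 mrem/h.
Stay time = 1.70 mrem ÷ 3.547 mrem/h = 0.4793 h.

0.479 h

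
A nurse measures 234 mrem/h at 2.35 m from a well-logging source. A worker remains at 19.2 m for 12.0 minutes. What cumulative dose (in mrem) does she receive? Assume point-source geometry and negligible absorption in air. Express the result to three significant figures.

0.701 mrem

Since intensity falls as 1/r², rate at 19.2 m:
(2.35/19.2)² = 0.01498, so 234 × 0.01498 = 3.505 mrem/h.
Dose = rate × time = 3.505 mrem/h × 0.2000 h = 0.7010 mrem.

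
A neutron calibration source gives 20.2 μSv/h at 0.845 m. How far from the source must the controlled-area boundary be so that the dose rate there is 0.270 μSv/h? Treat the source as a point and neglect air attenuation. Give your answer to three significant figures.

7.31 m

Applying the 1/r² law, d₂ = d₁·√(I₁/I₂).
I₁/I₂ = 20.2/0.270 = 74.81, so d₂ = 0.845 × √74.81 = 7.309 m.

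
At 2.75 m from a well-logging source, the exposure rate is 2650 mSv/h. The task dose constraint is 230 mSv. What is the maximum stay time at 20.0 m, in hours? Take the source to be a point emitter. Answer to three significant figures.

Intensity scales as (d₁/d₂)², so rate at 20.0 m:
2650 × (2.75/20.0)² = 2650 × 0.01891 = 50.11 mSv/h.
Stay time = 230 mSv ÷ 50.11 mSv/h = 4.590 h.

4.59 h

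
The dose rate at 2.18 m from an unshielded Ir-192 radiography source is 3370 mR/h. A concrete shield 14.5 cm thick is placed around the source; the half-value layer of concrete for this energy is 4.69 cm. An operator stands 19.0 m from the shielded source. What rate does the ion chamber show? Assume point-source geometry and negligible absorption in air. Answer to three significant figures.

5.20 mR/h

Distance alone: 3370 × (2.18/19.0)² = 3370 × 0.01316 = 44.35 mR/h.
Shield: 14.5/4.69 = 3.092 half-value layers → attenuation 2^(−3.092) = 0.1173.
Combined: 44.35 × 0.1173 = 5.202 mR/h.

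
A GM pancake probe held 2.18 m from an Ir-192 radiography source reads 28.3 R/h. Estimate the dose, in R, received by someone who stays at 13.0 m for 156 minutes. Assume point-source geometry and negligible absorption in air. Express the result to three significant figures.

Intensity scales as (d₁/d₂)², so rate at 13.0 m:
(2.18/13.0)² = 0.02812, so 28.3 × 0.02812 = 0.7958 R/h.
Dose = rate × time = 0.7958 R/h × 2.600 h = 2.069 R.

2.07 R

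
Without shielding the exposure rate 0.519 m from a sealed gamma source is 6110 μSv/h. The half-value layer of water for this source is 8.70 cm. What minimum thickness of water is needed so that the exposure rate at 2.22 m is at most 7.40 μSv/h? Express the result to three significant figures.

47.8 cm

At 2.22 m, distance alone gives 6110 × (0.519/2.22)² = 6110 × 0.05465 = 333.9 μSv/h.
Further attenuation needed: 333.9/7.40 = 45.12.
n = log₂(45.12) = 5.496 half-value layers.
Thickness = 5.496 × 8.70 cm = 47.82 cm.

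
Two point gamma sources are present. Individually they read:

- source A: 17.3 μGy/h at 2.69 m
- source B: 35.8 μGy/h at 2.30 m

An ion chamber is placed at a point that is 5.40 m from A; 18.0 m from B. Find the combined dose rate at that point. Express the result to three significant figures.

4.88 μGy/h

Each source contributes Iᵢ·(dᵢ/rᵢ)²; contributions add.
A: 17.3 × (2.69/5.40)² = 4.293 μGy/h
B: 35.8 × (2.30/18.0)² = 0.5845 μGy/h
Total = 4.293 + 0.5845 = 4.878 μGy/h.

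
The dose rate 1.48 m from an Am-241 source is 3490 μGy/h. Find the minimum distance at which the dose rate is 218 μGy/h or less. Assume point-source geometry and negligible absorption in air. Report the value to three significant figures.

By the inverse-square law, d₂ = d₁·√(I₁/I₂).
I₁/I₂ = 3490/218 = 16.01, so d₂ = 1.48 × √16.01 = 5.922 m.

5.92 m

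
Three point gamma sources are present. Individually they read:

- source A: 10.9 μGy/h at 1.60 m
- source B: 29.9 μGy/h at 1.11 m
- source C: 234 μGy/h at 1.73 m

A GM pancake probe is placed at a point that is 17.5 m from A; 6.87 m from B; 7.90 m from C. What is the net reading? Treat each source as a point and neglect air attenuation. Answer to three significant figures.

By superposition, sum each source's inverse-square contribution:
A: 10.9 × (1.60/17.5)² = 0.09112 μGy/h
B: 29.9 × (1.11/6.87)² = 0.7806 μGy/h
C: 234 × (1.73/7.90)² = 11.22 μGy/h
Total = 0.09112 + 0.7806 + 11.22 = 12.09 μGy/h.

12.1 μGy/h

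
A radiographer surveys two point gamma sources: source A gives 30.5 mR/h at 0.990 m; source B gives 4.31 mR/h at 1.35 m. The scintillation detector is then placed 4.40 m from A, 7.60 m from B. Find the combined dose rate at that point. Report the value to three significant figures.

Each source contributes Iᵢ·(dᵢ/rᵢ)²; contributions add.
A: 30.5 × (0.990/4.40)² = 1.544 mR/h
B: 4.31 × (1.35/7.60)² = 0.1360 mR/h
Total = 1.544 + 0.1360 = 1.680 mR/h.

1.68 mR/h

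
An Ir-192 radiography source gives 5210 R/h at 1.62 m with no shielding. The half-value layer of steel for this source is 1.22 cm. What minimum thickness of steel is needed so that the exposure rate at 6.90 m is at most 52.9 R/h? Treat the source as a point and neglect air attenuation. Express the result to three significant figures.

At 6.90 m, distance alone gives 5210 × (1.62/6.90)² = 5210 × 0.05512 = 287.2 R/h.
Further attenuation needed: 287.2/52.9 = 5.429.
n = log₂(5.429) = 2.441 half-value layers.
Thickness = 2.441 × 1.22 cm = 2.978 cm.

2.98 cm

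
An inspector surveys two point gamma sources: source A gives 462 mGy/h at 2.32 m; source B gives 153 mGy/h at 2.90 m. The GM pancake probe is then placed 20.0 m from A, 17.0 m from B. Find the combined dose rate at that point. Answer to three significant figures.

10.7 mGy/h

By superposition, sum each source's inverse-square contribution:
A: 462 × (2.32/20.0)² = 6.217 mGy/h
B: 153 × (2.90/17.0)² = 4.452 mGy/h
Total = 6.217 + 4.452 = 10.67 mGy/h.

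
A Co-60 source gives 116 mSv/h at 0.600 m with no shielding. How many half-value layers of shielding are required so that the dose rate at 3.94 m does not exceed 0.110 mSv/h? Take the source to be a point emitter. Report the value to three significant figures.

At 3.94 m, distance alone gives 116 × (0.600/3.94)² = 116 × 0.02319 = 2.690 mSv/h.
Further attenuation needed: 2.690/0.110 = 24.45.
n = log₂(24.45) = 4.612 half-value layers.

4.61 half-value layers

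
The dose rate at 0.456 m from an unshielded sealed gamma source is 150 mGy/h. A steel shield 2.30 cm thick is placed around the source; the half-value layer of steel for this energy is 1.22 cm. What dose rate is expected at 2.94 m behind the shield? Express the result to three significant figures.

Distance alone: 150 × (0.456/2.94)² = 150 × 0.02406 = 3.609 mGy/h.
Shield: 2.30/1.22 = 1.885 half-value layers → attenuation 2^(−1.885) = 0.2707.
Combined: 3.609 × 0.2707 = 0.9770 mGy/h.

0.977 mGy/h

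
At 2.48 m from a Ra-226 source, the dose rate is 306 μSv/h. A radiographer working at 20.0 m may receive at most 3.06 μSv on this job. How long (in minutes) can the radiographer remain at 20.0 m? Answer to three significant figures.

Intensity scales as (d₁/d₂)², so rate at 20.0 m:
306 × (2.48/20.0)² = 306 × 0.01538 = 4.706 μSv/h.
Stay time = 3.06 μSv ÷ 4.706 μSv/h = 0.6502 h = 39.01 min.

39.0 min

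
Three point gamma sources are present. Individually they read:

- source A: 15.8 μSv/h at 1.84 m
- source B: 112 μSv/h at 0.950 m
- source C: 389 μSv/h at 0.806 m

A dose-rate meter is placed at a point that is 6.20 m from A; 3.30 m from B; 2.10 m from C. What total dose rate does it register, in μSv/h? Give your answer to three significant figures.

By superposition, sum each source's inverse-square contribution:
A: 15.8 × (1.84/6.20)² = 1.392 μSv/h
B: 112 × (0.950/3.30)² = 9.282 μSv/h
C: 389 × (0.806/2.10)² = 57.30 μSv/h
Total = 1.392 + 9.282 + 57.30 = 67.97 μSv/h.

68.0 μSv/h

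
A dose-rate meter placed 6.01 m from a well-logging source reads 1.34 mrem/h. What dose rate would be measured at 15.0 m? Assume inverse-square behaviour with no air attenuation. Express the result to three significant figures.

By the inverse-square law, scaling from 6.01 m to 15.0 m:
1.34 × (6.01/15.0)² = 1.34 × 0.1605 = 0.2151 mrem/h.

0.215 mrem/h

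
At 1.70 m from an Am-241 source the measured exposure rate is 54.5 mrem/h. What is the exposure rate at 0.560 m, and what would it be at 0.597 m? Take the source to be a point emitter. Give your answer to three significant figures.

502 mrem/h; 442 mrem/h

Since intensity falls as 1/r²,
At 0.560 m: (1.70/0.560)² = 9.216, so 54.5 × 9.216 = 502.3 mrem/h
At 0.597 m: 502.3 × (0.560/0.597)² = 502.3 × 0.8799 = 442.0 mrem/h.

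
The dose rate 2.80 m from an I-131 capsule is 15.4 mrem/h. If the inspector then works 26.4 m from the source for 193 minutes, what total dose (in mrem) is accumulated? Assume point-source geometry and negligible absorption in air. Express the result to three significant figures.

0.557 mrem

Applying the 1/r² law, rate at 26.4 m:
(2.80/26.4)² = 0.01125, so 15.4 × 0.01125 = 0.1732 mrem/h.
Dose = rate × time = 0.1732 mrem/h × 3.217 h = 0.5572 mrem.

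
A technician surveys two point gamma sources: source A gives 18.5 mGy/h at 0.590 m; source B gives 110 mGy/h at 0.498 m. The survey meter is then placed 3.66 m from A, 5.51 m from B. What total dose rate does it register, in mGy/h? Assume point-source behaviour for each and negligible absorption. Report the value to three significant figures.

1.38 mGy/h

Each source contributes Iᵢ·(dᵢ/rᵢ)²; contributions add.
A: 18.5 × (0.590/3.66)² = 0.4807 mGy/h
B: 110 × (0.498/5.51)² = 0.8986 mGy/h
Total = 0.4807 + 0.8986 = 1.379 mGy/h.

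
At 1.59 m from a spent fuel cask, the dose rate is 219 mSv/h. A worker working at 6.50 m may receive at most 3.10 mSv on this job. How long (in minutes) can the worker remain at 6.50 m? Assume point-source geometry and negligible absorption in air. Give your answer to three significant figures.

Using I₁d₁² = I₂d₂², rate at 6.50 m:
(1.59/6.50)² = 0.05984, so 219 × 0.05984 = 13.10 mSv/h.
Stay time = 3.10 mSv ÷ 13.10 mSv/h = 0.2366 h = 14.20 min.

14.2 min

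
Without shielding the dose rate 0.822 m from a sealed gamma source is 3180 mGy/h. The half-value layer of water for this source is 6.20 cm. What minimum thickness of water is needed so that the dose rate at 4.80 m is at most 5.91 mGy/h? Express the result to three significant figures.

At 4.80 m, distance alone gives 3180 × (0.822/4.80)² = 3180 × 0.02933 = 93.27 mGy/h.
Further attenuation needed: 93.27/5.91 = 15.78.
n = log₂(15.78) = 3.980 half-value layers.
Thickness = 3.980 × 6.20 cm = 24.68 cm.

24.7 cm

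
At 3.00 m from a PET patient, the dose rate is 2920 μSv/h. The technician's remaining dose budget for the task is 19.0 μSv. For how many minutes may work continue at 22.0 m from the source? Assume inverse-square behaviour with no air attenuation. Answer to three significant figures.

21.0 min

Since intensity falls as 1/r², rate at 22.0 m:
2920 × (3.00/22.0)² = 2920 × 0.01860 = 54.31 μSv/h.
Stay time = 19.0 μSv ÷ 54.31 μSv/h = 0.3498 h = 20.99 min.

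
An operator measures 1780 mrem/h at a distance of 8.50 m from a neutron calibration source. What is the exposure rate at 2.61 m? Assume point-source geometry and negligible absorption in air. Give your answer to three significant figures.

18900 mrem/h

Using I₁d₁² = I₂d₂², the rate at 2.61 m is
1780 × (8.50/2.61)² = 1780 × 10.61 = 18890 mrem/h.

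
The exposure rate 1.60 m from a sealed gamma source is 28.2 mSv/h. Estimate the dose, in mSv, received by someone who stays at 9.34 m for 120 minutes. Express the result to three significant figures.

Applying the 1/r² law, rate at 9.34 m:
(1.60/9.34)² = 0.02935, so 28.2 × 0.02935 = 0.8277 mSv/h.
Dose = rate × time = 0.8277 mSv/h × 2.000 h = 1.655 mSv.

1.66 mSv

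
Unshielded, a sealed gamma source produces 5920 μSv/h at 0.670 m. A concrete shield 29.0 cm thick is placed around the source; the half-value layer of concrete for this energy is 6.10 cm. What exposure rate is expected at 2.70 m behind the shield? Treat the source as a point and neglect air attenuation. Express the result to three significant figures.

Distance alone: (0.670/2.70)² = 0.06158, so 5920 × 0.06158 = 364.6 μSv/h.
Shield: 29.0/6.10 = 4.754 half-value layers → attenuation 2^(−4.754) = 0.03706.
Combined: 364.6 × 0.03706 = 13.51 μSv/h.

13.5 μSv/h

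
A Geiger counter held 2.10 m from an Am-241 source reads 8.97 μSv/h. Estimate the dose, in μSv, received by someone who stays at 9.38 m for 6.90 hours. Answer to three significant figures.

3.10 μSv

Applying the 1/r² law, rate at 9.38 m:
(2.10/9.38)² = 0.05012, so 8.97 × 0.05012 = 0.4496 μSv/h.
Dose = rate × time = 0.4496 μSv/h × 6.900 h = 3.102 μSv.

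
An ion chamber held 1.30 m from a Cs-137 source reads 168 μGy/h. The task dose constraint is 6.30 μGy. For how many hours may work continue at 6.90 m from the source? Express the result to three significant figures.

1.06 h

Intensity scales as (d₁/d₂)², so rate at 6.90 m:
(1.30/6.90)² = 0.03550, so 168 × 0.03550 = 5.964 μGy/h.
Stay time = 6.30 μGy ÷ 5.964 μGy/h = 1.056 h.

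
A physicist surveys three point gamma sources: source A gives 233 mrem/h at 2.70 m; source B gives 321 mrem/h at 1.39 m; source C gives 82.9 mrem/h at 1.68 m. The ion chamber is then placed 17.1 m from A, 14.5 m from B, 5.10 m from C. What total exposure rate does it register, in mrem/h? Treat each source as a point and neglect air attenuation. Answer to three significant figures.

Each source contributes Iᵢ·(dᵢ/rᵢ)²; contributions add.
A: 233 × (2.70/17.1)² = 5.809 mrem/h
B: 321 × (1.39/14.5)² = 2.950 mrem/h
C: 82.9 × (1.68/5.10)² = 8.996 mrem/h
Total = 5.809 + 2.950 + 8.996 = 17.76 mrem/h.

17.8 mrem/h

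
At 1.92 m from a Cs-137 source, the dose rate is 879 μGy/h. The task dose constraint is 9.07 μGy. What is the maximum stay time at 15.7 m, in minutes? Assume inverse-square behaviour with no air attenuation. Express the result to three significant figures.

41.4 min

Intensity scales as (d₁/d₂)², so rate at 15.7 m:
(1.92/15.7)² = 0.01496, so 879 × 0.01496 = 13.15 μGy/h.
Stay time = 9.07 μGy ÷ 13.15 μGy/h = 0.6897 h = 41.38 min.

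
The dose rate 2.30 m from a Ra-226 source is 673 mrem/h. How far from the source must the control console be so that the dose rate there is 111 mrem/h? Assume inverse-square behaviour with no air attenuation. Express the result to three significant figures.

Since intensity falls as 1/r², d₂ = d₁·√(I₁/I₂).
I₁/I₂ = 673/111 = 6.063, so d₂ = 2.30 × √6.063 = 5.663 m.

5.66 m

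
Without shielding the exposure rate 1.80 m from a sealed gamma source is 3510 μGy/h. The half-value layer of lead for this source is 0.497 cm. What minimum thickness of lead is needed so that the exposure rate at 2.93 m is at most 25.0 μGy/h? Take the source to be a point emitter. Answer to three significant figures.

2.85 cm

At 2.93 m, distance alone gives (1.80/2.93)² = 0.3774, so 3510 × 0.3774 = 1325 μGy/h.
Further attenuation needed: 1325/25.0 = 53.00.
n = log₂(53.00) = 5.728 half-value layers.
Thickness = 5.728 × 0.497 cm = 2.847 cm.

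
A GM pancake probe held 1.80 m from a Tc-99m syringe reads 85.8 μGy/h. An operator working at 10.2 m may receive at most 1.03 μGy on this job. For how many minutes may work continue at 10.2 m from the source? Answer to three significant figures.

23.1 min

Intensity scales as (d₁/d₂)², so rate at 10.2 m:
85.8 × (1.80/10.2)² = 85.8 × 0.03114 = 2.672 μGy/h.
Stay time = 1.03 μGy ÷ 2.672 μGy/h = 0.3855 h = 23.13 min.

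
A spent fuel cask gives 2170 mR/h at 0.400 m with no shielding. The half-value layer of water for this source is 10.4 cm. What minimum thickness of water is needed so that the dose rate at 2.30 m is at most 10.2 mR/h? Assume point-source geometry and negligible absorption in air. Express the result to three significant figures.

27.9 cm

At 2.30 m, distance alone gives (0.400/2.30)² = 0.03025, so 2170 × 0.03025 = 65.64 mR/h.
Further attenuation needed: 65.64/10.2 = 6.435.
n = log₂(6.435) = 2.686 half-value layers.
Thickness = 2.686 × 10.4 cm = 27.93 cm.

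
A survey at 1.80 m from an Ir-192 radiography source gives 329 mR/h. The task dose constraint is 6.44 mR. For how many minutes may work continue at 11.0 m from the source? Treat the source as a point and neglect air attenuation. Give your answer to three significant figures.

43.9 min

Applying the 1/r² law, rate at 11.0 m:
(1.80/11.0)² = 0.02678, so 329 × 0.02678 = 8.811 mR/h.
Stay time = 6.44 mR ÷ 8.811 mR/h = 0.7309 h = 43.85 min.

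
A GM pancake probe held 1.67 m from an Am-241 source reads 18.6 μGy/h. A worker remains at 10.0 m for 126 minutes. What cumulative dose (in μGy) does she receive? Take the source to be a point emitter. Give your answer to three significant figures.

Since intensity falls as 1/r², rate at 10.0 m:
(1.67/10.0)² = 0.02789, so 18.6 × 0.02789 = 0.5188 μGy/h.
Dose = rate × time = 0.5188 μGy/h × 2.100 h = 1.089 μGy.

1.09 μGy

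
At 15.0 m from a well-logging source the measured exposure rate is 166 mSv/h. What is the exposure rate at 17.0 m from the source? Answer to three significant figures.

Intensity scales as (d₁/d₂)², so scaling from 15.0 m to 17.0 m:
166 × (15.0/17.0)² = 166 × 0.7785 = 129.2 mSv/h.

129 mSv/h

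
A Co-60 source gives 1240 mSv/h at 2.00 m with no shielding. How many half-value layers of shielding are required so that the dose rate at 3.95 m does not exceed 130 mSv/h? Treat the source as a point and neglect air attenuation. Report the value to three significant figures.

1.29 half-value layers

At 3.95 m, distance alone gives (2.00/3.95)² = 0.2564, so 1240 × 0.2564 = 317.9 mSv/h.
Further attenuation needed: 317.9/130 = 2.445.
n = log₂(2.445) = 1.290 half-value layers.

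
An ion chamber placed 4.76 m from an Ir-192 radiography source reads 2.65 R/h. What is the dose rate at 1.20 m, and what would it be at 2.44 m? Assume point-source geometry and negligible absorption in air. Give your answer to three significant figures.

Using I₁d₁² = I₂d₂²,
At 1.20 m: (4.76/1.20)² = 15.73, so 2.65 × 15.73 = 41.68 R/h
At 2.44 m: 41.68 × (1.20/2.44)² = 41.68 × 0.2419 = 10.08 R/h.

41.7 R/h; 10.1 R/h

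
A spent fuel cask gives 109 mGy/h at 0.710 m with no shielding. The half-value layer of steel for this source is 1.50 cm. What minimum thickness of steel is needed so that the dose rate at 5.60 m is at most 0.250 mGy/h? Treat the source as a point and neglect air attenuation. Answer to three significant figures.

At 5.60 m, distance alone gives 109 × (0.710/5.60)² = 109 × 0.01607 = 1.752 mGy/h.
Further attenuation needed: 1.752/0.250 = 7.008.
n = log₂(7.008) = 2.809 half-value layers.
Thickness = 2.809 × 1.50 cm = 4.213 cm.

4.21 cm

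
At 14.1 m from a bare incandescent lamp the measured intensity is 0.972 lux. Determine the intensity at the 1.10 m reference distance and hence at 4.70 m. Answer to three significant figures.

160 lux; 8.75 lux

Since intensity falls as 1/r²,
At 1.10 m: 0.972 × (14.1/1.10)² = 0.972 × 164.3 = 159.7 lux
At 4.70 m: 159.7 × (1.10/4.70)² = 159.7 × 0.05478 = 8.748 lux.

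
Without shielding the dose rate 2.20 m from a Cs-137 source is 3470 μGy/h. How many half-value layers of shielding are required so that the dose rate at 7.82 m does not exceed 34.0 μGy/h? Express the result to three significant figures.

At 7.82 m, distance alone gives (2.20/7.82)² = 0.07915, so 3470 × 0.07915 = 274.7 μGy/h.
Further attenuation needed: 274.7/34.0 = 8.079.
n = log₂(8.079) = 3.014 half-value layers.

3.01 half-value layers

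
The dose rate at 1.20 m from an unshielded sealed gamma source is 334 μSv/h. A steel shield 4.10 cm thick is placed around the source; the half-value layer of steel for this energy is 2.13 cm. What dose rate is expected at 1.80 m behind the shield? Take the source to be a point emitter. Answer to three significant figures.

39.1 μSv/h

Distance alone: 334 × (1.20/1.80)² = 334 × 0.4444 = 148.4 μSv/h.
Shield: 4.10/2.13 = 1.925 half-value layers → attenuation 2^(−1.925) = 0.2633.
Combined: 148.4 × 0.2633 = 39.07 μSv/h.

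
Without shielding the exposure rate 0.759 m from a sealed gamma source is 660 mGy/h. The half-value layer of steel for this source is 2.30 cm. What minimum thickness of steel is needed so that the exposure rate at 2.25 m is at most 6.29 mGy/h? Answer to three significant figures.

At 2.25 m, distance alone gives (0.759/2.25)² = 0.1138, so 660 × 0.1138 = 75.11 mGy/h.
Further attenuation needed: 75.11/6.29 = 11.94.
n = log₂(11.94) = 3.578 half-value layers.
Thickness = 3.578 × 2.30 cm = 8.229 cm.

8.23 cm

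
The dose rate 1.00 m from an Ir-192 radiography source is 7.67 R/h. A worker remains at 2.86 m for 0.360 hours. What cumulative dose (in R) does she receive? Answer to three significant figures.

Intensity scales as (d₁/d₂)², so rate at 2.86 m:
(1.00/2.86)² = 0.1223, so 7.67 × 0.1223 = 0.9380 R/h.
Dose = rate × time = 0.9380 R/h × 0.3600 h = 0.3377 R.

0.338 R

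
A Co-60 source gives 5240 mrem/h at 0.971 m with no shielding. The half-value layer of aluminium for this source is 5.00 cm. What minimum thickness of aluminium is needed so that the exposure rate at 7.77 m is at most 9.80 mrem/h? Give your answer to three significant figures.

At 7.77 m, distance alone gives 5240 × (0.971/7.77)² = 5240 × 0.01562 = 81.85 mrem/h.
Further attenuation needed: 81.85/9.80 = 8.352.
n = log₂(8.352) = 3.062 half-value layers.
Thickness = 3.062 × 5.00 cm = 15.31 cm.

15.3 cm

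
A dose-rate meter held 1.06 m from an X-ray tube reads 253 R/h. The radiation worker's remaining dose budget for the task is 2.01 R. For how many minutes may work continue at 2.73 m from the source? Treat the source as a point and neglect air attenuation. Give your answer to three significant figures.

Since intensity falls as 1/r², rate at 2.73 m:
253 × (1.06/2.73)² = 253 × 0.1508 = 38.15 R/h.
Stay time = 2.01 R ÷ 38.15 R/h = 0.05269 h = 3.161 min.

3.16 min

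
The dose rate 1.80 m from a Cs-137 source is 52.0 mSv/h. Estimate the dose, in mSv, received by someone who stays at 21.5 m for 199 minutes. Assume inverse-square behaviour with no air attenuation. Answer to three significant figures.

Since intensity falls as 1/r², rate at 21.5 m:
(1.80/21.5)² = 0.007009, so 52.0 × 0.007009 = 0.3645 mSv/h.
Dose = rate × time = 0.3645 mSv/h × 3.317 h = 1.209 mSv.

1.21 mSv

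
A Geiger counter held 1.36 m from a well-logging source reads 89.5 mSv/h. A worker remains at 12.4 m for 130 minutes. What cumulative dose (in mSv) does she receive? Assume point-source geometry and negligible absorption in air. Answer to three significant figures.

Using I₁d₁² = I₂d₂², rate at 12.4 m:
89.5 × (1.36/12.4)² = 89.5 × 0.01203 = 1.077 mSv/h.
Dose = rate × time = 1.077 mSv/h × 2.167 h = 2.334 mSv.

2.33 mSv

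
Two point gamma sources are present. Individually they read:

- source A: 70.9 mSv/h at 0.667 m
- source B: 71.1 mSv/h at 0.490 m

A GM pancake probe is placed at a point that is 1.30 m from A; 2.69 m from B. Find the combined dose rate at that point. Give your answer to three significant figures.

Each source contributes Iᵢ·(dᵢ/rᵢ)²; contributions add.
A: 70.9 × (0.667/1.30)² = 18.66 mSv/h
B: 71.1 × (0.490/2.69)² = 2.359 mSv/h
Total = 18.66 + 2.359 = 21.02 mSv/h.

21.0 mSv/h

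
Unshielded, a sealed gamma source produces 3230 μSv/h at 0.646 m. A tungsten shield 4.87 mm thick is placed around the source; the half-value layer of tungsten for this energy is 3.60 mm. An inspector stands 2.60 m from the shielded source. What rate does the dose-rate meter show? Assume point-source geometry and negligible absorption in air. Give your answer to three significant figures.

Distance alone: 3230 × (0.646/2.60)² = 3230 × 0.06173 = 199.4 μSv/h.
Shield: 4.87/3.60 = 1.353 half-value layers → attenuation 2^(−1.353) = 0.3915.
Combined: 199.4 × 0.3915 = 78.07 μSv/h.

78.1 μSv/h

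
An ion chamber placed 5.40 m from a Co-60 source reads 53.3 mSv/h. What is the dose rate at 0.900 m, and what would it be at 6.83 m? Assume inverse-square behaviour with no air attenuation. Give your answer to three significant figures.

Applying the 1/r² law,
At 0.900 m: 53.3 × (5.40/0.900)² = 53.3 × 36.00 = 1919 mSv/h
At 6.83 m: 1919 × (0.900/6.83)² = 1919 × 0.01736 = 33.31 mSv/h.

1920 mSv/h; 33.3 mSv/h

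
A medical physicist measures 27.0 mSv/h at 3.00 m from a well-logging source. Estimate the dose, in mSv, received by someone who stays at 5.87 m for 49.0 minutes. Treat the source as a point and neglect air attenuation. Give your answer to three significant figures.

By the inverse-square law, rate at 5.87 m:
(3.00/5.87)² = 0.2612, so 27.0 × 0.2612 = 7.052 mSv/h.
Dose = rate × time = 7.052 mSv/h × 0.8167 h = 5.759 mSv.

5.76 mSv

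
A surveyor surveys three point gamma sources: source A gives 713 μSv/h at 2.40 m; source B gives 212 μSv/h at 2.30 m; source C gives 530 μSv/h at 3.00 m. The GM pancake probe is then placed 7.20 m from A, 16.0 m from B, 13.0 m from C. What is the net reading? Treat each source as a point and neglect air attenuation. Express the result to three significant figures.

Each source contributes Iᵢ·(dᵢ/rᵢ)²; contributions add.
A: 713 × (2.40/7.20)² = 79.22 μSv/h
B: 212 × (2.30/16.0)² = 4.381 μSv/h
C: 530 × (3.00/13.0)² = 28.22 μSv/h
Total = 79.22 + 4.381 + 28.22 = 111.8 μSv/h.

112 μSv/h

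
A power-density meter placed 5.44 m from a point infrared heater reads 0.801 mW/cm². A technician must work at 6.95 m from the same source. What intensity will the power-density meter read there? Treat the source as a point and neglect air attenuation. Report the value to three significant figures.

0.491 mW/cm²

Intensity scales as (d₁/d₂)², so scaling from 5.44 m to 6.95 m:
0.801 × (5.44/6.95)² = 0.801 × 0.6127 = 0.4908 mW/cm².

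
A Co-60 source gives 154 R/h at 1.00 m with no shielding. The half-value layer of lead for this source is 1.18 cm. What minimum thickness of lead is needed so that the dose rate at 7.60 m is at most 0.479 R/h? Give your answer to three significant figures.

At 7.60 m, distance alone gives (1.00/7.60)² = 0.01731, so 154 × 0.01731 = 2.666 R/h.
Further attenuation needed: 2.666/0.479 = 5.566.
n = log₂(5.566) = 2.477 half-value layers.
Thickness = 2.477 × 1.18 cm = 2.923 cm.

2.92 cm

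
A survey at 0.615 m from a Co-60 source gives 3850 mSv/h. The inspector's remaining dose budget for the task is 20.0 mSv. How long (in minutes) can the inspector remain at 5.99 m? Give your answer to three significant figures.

29.6 min

Since intensity falls as 1/r², rate at 5.99 m:
(0.615/5.99)² = 0.01054, so 3850 × 0.01054 = 40.58 mSv/h.
Stay time = 20.0 mSv ÷ 40.58 mSv/h = 0.4929 h = 29.57 min.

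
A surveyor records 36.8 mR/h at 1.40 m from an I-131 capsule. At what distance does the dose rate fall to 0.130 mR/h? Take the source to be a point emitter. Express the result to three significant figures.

23.6 m

Using I₁d₁² = I₂d₂², d₂ = d₁·√(I₁/I₂).
I₁/I₂ = 36.8/0.130 = 283.1, so d₂ = 1.40 × √283.1 = 23.56 m.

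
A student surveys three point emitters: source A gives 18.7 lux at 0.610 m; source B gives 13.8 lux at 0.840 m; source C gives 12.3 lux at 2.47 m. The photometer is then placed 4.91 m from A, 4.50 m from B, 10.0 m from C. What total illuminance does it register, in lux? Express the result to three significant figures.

By superposition, sum each source's inverse-square contribution:
A: 18.7 × (0.610/4.91)² = 0.2886 lux
B: 13.8 × (0.840/4.50)² = 0.4809 lux
C: 12.3 × (2.47/10.0)² = 0.7504 lux
Total = 0.2886 + 0.4809 + 0.7504 = 1.520 lux.

1.52 lux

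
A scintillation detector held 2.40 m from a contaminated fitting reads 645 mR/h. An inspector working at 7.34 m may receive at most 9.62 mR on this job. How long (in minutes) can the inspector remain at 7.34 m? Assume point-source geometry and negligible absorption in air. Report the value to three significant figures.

8.37 min

Using I₁d₁² = I₂d₂², rate at 7.34 m:
(2.40/7.34)² = 0.1069, so 645 × 0.1069 = 68.95 mR/h.
Stay time = 9.62 mR ÷ 68.95 mR/h = 0.1395 h = 8.370 min.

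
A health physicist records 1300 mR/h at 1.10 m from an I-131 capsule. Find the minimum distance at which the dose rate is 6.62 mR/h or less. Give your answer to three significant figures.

15.4 m

Applying the 1/r² law, d₂ = d₁·√(I₁/I₂).
I₁/I₂ = 1300/6.62 = 196.4, so d₂ = 1.10 × √196.4 = 15.42 m.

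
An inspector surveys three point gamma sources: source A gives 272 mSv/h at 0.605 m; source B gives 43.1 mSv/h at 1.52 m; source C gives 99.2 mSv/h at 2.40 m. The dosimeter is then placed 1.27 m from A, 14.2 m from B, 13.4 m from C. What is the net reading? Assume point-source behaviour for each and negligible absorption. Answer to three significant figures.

Each source contributes Iᵢ·(dᵢ/rᵢ)²; contributions add.
A: 272 × (0.605/1.27)² = 61.73 mSv/h
B: 43.1 × (1.52/14.2)² = 0.4938 mSv/h
C: 99.2 × (2.40/13.4)² = 3.182 mSv/h
Total = 61.73 + 0.4938 + 3.182 = 65.41 mSv/h.

65.4 mSv/h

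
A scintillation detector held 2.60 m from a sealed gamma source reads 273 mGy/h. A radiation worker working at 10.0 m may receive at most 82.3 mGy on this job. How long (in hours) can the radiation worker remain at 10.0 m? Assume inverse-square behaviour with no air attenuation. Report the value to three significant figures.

Applying the 1/r² law, rate at 10.0 m:
(2.60/10.0)² = 0.06760, so 273 × 0.06760 = 18.45 mGy/h.
Stay time = 82.3 mGy ÷ 18.45 mGy/h = 4.461 h.

4.46 h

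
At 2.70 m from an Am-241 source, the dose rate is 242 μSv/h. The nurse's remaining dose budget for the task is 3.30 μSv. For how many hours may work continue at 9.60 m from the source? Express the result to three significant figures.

By the inverse-square law, rate at 9.60 m:
(2.70/9.60)² = 0.07910, so 242 × 0.07910 = 19.14 μSv/h.
Stay time = 3.30 μSv ÷ 19.14 μSv/h = 0.1724 h.

0.172 h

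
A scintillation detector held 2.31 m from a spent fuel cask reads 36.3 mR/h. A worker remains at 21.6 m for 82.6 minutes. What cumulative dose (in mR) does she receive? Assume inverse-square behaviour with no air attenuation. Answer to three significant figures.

Using I₁d₁² = I₂d₂², rate at 21.6 m:
(2.31/21.6)² = 0.01144, so 36.3 × 0.01144 = 0.4153 mR/h.
Dose = rate × time = 0.4153 mR/h × 1.377 h = 0.5719 mR.

0.572 mR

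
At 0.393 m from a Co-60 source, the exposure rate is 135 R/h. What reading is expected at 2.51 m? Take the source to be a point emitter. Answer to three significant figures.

By the inverse-square law, the rate at 2.51 m is
(0.393/2.51)² = 0.02452, so 135 × 0.02452 = 3.310 R/h.

3.31 R/h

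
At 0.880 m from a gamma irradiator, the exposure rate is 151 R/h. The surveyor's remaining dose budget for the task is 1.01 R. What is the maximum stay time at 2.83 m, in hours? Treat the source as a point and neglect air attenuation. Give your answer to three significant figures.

Applying the 1/r² law, rate at 2.83 m:
151 × (0.880/2.83)² = 151 × 0.09669 = 14.60 R/h.
Stay time = 1.01 R ÷ 14.60 R/h = 0.06918 h.

0.0692 h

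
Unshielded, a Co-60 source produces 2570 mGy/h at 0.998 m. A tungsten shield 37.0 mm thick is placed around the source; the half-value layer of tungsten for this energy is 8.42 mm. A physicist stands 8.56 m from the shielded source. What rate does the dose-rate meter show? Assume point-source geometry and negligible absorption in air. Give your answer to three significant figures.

1.66 mGy/h

Distance alone: 2570 × (0.998/8.56)² = 2570 × 0.01359 = 34.93 mGy/h.
Shield: 37.0/8.42 = 4.394 half-value layers → attenuation 2^(−4.394) = 0.04756.
Combined: 34.93 × 0.04756 = 1.661 mGy/h.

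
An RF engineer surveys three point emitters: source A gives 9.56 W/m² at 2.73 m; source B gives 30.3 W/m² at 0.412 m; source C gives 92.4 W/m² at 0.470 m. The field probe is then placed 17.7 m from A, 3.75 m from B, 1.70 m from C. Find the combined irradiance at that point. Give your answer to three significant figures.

7.66 W/m²

By superposition, sum each source's inverse-square contribution:
A: 9.56 × (2.73/17.7)² = 0.2274 W/m²
B: 30.3 × (0.412/3.75)² = 0.3657 W/m²
C: 92.4 × (0.470/1.70)² = 7.063 W/m²
Total = 0.2274 + 0.3657 + 7.063 = 7.656 W/m².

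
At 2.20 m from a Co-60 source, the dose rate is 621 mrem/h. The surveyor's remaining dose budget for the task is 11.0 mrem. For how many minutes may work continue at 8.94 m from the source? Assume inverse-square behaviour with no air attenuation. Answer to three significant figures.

Since intensity falls as 1/r², rate at 8.94 m:
621 × (2.20/8.94)² = 621 × 0.06056 = 37.61 mrem/h.
Stay time = 11.0 mrem ÷ 37.61 mrem/h = 0.2925 h = 17.55 min.

17.6 min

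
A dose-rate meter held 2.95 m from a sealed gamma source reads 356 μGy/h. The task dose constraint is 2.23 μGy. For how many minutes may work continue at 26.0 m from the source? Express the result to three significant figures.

29.2 min

Using I₁d₁² = I₂d₂², rate at 26.0 m:
356 × (2.95/26.0)² = 356 × 0.01287 = 4.582 μGy/h.
Stay time = 2.23 μGy ÷ 4.582 μGy/h = 0.4867 h = 29.20 min.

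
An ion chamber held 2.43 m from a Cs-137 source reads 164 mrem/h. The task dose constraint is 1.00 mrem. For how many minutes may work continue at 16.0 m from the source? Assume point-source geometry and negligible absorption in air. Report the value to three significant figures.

Since intensity falls as 1/r², rate at 16.0 m:
164 × (2.43/16.0)² = 164 × 0.02307 = 3.783 mrem/h.
Stay time = 1.00 mrem ÷ 3.783 mrem/h = 0.2643 h = 15.86 min.

15.9 min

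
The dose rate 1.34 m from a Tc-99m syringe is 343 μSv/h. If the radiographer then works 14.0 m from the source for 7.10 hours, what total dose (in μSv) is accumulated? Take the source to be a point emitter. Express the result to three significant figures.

By the inverse-square law, rate at 14.0 m:
(1.34/14.0)² = 0.009161, so 343 × 0.009161 = 3.142 μSv/h.
Dose = rate × time = 3.142 μSv/h × 7.100 h = 22.31 μSv.

22.3 μSv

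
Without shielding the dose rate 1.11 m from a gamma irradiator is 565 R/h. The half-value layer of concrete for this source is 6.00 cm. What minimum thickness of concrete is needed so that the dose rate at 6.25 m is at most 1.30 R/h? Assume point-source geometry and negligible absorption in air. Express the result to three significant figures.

22.7 cm

At 6.25 m, distance alone gives (1.11/6.25)² = 0.03154, so 565 × 0.03154 = 17.82 R/h.
Further attenuation needed: 17.82/1.30 = 13.71.
n = log₂(13.71) = 3.777 half-value layers.
Thickness = 3.777 × 6.00 cm = 22.66 cm.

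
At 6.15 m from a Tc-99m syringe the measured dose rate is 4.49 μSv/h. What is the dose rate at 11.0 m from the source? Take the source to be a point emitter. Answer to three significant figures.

Using I₁d₁² = I₂d₂², scaling from 6.15 m to 11.0 m:
(6.15/11.0)² = 0.3126, so 4.49 × 0.3126 = 1.404 μSv/h.

1.40 μSv/h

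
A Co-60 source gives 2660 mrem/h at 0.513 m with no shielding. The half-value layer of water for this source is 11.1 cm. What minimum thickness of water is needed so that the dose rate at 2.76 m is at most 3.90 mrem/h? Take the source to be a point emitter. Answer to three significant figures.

At 2.76 m, distance alone gives (0.513/2.76)² = 0.03455, so 2660 × 0.03455 = 91.90 mrem/h.
Further attenuation needed: 91.90/3.90 = 23.56.
n = log₂(23.56) = 4.558 half-value layers.
Thickness = 4.558 × 11.1 cm = 50.59 cm.

50.6 cm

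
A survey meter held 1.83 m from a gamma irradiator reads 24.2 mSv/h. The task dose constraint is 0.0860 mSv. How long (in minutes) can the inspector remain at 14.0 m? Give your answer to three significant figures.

Since intensity falls as 1/r², rate at 14.0 m:
24.2 × (1.83/14.0)² = 24.2 × 0.01709 = 0.4136 mSv/h.
Stay time = 0.0860 mSv ÷ 0.4136 mSv/h = 0.2079 h = 12.47 min.

12.5 min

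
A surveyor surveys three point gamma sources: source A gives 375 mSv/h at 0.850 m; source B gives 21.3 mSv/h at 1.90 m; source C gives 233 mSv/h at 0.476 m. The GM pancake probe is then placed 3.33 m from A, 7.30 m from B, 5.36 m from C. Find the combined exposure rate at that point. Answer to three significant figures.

27.7 mSv/h

Each source contributes Iᵢ·(dᵢ/rᵢ)²; contributions add.
A: 375 × (0.850/3.33)² = 24.43 mSv/h
B: 21.3 × (1.90/7.30)² = 1.443 mSv/h
C: 233 × (0.476/5.36)² = 1.838 mSv/h
Total = 24.43 + 1.443 + 1.838 = 27.71 mSv/h.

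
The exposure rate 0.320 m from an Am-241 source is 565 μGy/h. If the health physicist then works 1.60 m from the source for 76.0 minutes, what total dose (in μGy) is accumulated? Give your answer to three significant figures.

28.6 μGy

Since intensity falls as 1/r², rate at 1.60 m:
565 × (0.320/1.60)² = 565 × 0.04000 = 22.60 μGy/h.
Dose = rate × time = 22.60 μGy/h × 1.267 h = 28.63 μGy.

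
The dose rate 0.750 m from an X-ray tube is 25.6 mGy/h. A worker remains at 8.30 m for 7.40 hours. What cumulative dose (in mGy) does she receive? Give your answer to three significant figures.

1.55 mGy

Using I₁d₁² = I₂d₂², rate at 8.30 m:
25.6 × (0.750/8.30)² = 25.6 × 0.008165 = 0.2090 mGy/h.
Dose = rate × time = 0.2090 mGy/h × 7.400 h = 1.547 mGy.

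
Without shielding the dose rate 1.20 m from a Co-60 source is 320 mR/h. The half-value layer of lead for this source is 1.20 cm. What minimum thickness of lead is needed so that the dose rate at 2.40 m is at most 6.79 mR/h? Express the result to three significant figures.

At 2.40 m, distance alone gives 320 × (1.20/2.40)² = 320 × 0.2500 = 80.00 mR/h.
Further attenuation needed: 80.00/6.79 = 11.78.
n = log₂(11.78) = 3.558 half-value layers.
Thickness = 3.558 × 1.20 cm = 4.270 cm.

4.27 cm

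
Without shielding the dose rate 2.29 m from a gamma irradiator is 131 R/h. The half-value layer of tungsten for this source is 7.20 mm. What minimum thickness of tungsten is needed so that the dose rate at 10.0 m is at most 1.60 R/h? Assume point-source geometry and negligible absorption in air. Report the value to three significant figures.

15.1 mm

At 10.0 m, distance alone gives 131 × (2.29/10.0)² = 131 × 0.05244 = 6.870 R/h.
Further attenuation needed: 6.870/1.60 = 4.294.
n = log₂(4.294) = 2.102 half-value layers.
Thickness = 2.102 × 7.20 mm = 15.13 mm.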